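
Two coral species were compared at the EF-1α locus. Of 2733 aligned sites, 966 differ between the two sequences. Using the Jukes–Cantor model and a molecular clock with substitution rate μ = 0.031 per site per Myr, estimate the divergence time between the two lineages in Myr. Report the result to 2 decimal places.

7.71

p = 966/2733 ≈ 0.353458.
d = −(3/4) ln(1 − 4p/3) = −0.75 ln(1 − 0.471277) = −0.75 ln(0.528723)
  = −0.75 × (-0.637291) = 0.477968 substitutions/site.
Under a molecular clock d = 2μt, so t = d/(2μ) = 0.477968 / (2 × 0.031) = 7.71 Myr.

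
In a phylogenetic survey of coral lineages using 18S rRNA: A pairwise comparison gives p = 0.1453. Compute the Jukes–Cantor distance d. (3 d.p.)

d = −(3/4) ln(1 − 4p/3) = −0.75 ln(1 − 0.193733) = −0.75 ln(0.806267)
  = −0.75 × (-0.215340) = 0.161505 substitutions/site.

0.162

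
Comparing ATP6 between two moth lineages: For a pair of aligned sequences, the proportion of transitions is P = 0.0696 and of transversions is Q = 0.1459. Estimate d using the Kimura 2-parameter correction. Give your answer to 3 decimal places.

Under the Kimura two-parameter model, d = −½ ln(1 − 2P − Q) − ¼ ln(1 − 2Q).
1 − 2P − Q = 0.7149, giving −½ ln(0.7149) = 0.167806.
1 − 2Q = 0.7082, giving −¼ ln(0.7082) = 0.086257.
d = 0.167806 + 0.086257 = 0.254063.

0.254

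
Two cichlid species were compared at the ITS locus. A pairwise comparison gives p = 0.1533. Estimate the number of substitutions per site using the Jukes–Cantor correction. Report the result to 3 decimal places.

0.171

d = −(3/4) ln(1 − 4p/3) = −0.75 ln(1 − 0.2044) = −0.75 ln(0.7956)
  = −0.75 × (-0.228659) = 0.171494 substitutions/site.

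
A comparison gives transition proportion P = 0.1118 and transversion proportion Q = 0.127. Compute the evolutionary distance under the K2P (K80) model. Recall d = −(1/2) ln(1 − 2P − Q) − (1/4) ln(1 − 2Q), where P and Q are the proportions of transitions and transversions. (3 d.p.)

Under the Kimura two-parameter model, d = −½ ln(1 − 2P − Q) − ¼ ln(1 − 2Q).
1 − 2P − Q = 0.6494, giving −½ ln(0.6494) = 0.215853.
1 − 2Q = 0.746, giving −¼ ln(0.746) = 0.073257.
d = 0.215853 + 0.073257 = 0.289110.

0.289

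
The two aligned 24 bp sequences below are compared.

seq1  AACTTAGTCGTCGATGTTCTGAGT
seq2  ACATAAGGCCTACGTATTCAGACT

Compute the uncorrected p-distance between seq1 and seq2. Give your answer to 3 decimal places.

The sequences differ at 11 of 24 positions.
p = 11/24 = 0.458333… ≈ 0.458 (to 3 d.p.).

0.458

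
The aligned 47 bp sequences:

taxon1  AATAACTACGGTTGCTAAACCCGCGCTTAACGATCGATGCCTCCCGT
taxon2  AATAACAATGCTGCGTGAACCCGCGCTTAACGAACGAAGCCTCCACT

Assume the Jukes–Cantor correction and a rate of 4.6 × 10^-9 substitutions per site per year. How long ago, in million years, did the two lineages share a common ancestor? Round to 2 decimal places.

The sequences differ at 11 of 47 sites, so p = 11/47 ≈ 0.234043.
d = −(3/4) ln(1 − 4p/3) = −0.75 ln(1 − 0.312057) = −0.75 ln(0.687943)
  = −0.75 × (-0.374049) = 0.280537 substitutions/site.
Under a molecular clock d = 2μt, so t = d/(2μ) = 0.280537 / (2 × 4.6 × 10^-9) = 30.49 million years.

30.49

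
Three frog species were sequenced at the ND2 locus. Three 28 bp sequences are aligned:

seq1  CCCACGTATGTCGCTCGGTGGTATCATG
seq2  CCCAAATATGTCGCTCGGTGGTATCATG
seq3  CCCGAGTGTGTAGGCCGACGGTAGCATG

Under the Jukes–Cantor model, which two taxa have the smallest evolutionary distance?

seq1 and seq2

seq1–seq2: 2/28 differ, p = 0.071, d = 0.075.
seq1–seq3: 9/28 differ, p = 0.321, d = 0.420.
seq2–seq3: 9/28 differ, p = 0.321, d = 0.420.
The smallest distance is between seq1 and seq2.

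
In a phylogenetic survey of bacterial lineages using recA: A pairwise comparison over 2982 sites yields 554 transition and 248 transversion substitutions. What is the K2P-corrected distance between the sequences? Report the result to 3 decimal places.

0.349

P = 554/2982 ≈ 0.185781 and Q = 248/2982 ≈ 0.083166.
Under the Kimura two-parameter model, d = −½ ln(1 − 2P − Q) − ¼ ln(1 − 2Q).
1 − 2P − Q = 0.545272, giving −½ ln(0.545272) = 0.303235.
1 − 2Q = 0.833668, giving −¼ ln(0.833668) = 0.045480.
d = 0.303235 + 0.045480 = 0.348715.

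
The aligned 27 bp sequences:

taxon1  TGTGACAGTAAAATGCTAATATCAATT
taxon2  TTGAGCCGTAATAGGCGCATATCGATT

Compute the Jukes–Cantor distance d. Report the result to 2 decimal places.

The sequences differ at 10 of 27 sites (2, 3, 4, 5, 7, 12, 14, 17, 18, 24), so p = 10/27 ≈ 0.37037.
d = −(3/4) ln(1 − 4p/3) = −0.75 ln(1 − 0.493827) = −0.75 ln(0.506173)
  = −0.75 × (-0.680877) = 0.510658 substitutions/site.

0.51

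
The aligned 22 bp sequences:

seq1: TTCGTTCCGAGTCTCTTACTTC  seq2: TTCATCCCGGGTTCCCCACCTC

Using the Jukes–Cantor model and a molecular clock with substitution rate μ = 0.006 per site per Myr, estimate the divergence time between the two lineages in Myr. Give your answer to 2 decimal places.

41.46

The sequences differ at 8 of 22 sites (4, 6, 10, 13, 14, 16, 17, 20), so p = 8/22 ≈ 0.363636.
d = −(3/4) ln(1 − 4p/3) = −0.75 ln(1 − 0.484848) = −0.75 ln(0.515152)
  = −0.75 × (-0.663293) = 0.497470 substitutions/site.
Under a molecular clock d = 2μt, so t = d/(2μ) = 0.497470 / (2 × 0.006) = 41.46 Myr.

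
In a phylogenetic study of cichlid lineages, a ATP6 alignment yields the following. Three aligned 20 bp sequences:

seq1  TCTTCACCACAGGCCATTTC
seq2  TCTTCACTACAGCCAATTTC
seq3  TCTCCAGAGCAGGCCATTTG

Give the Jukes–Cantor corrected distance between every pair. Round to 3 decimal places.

seq1–seq2: 3/20 sites differ → p = 0.15, d = −0.75 ln(1 − 0.2) = 0.167358 ≈ 0.167.
seq1–seq3: 5/20 sites differ → p = 0.25, d = −0.75 ln(1 − 0.333333) = 0.304098 ≈ 0.304.
seq2–seq3: 7/20 sites differ → p = 0.35, d = −0.75 ln(1 − 0.466667) = 0.471457 ≈ 0.471.

d(seq1,seq2) = 0.167, d(seq1,seq3) = 0.304, d(seq2,seq3) = 0.471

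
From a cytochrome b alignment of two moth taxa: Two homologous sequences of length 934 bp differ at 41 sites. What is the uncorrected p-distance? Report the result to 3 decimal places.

p = 41/934 = 0.043897… ≈ 0.044 (to 3 d.p.).

0.044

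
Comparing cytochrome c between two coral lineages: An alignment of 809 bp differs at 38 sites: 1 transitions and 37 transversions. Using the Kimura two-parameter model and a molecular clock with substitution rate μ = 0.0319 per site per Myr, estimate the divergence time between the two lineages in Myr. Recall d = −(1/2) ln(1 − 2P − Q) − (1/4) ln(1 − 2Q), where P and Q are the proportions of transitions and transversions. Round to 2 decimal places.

P = 1/809 ≈ 0.001236 and Q = 37/809 ≈ 0.045735.
Under the Kimura two-parameter model, d = −½ ln(1 − 2P − Q) − ¼ ln(1 − 2Q).
1 − 2P − Q = 0.951793, giving −½ ln(0.951793) = 0.024704.
1 − 2Q = 0.90853, giving −¼ ln(0.90853) = 0.023982.
d = 0.024704 + 0.023982 = 0.048686.
Under a molecular clock d = 2μt, so t = d/(2μ) = 0.048686 / (2 × 0.0319) = 0.76 Myr.

0.76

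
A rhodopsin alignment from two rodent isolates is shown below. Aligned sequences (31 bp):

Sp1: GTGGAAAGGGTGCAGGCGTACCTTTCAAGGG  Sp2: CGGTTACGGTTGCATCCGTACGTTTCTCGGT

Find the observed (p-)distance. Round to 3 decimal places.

The sequences differ at 12 of 31 positions.
p = 12/31 = 0.387096… ≈ 0.387 (to 3 d.p.).

0.387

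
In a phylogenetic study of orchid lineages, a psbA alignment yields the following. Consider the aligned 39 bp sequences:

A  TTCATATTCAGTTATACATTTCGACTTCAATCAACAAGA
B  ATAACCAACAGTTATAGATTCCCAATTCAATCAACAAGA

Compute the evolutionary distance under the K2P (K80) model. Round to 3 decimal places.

0.316

Of 39 sites, 2 differences are transitions and 8 are transversions, so P = 2/39 ≈ 0.051282 and Q = 8/39 ≈ 0.205128.
Under the Kimura two-parameter model, d = −½ ln(1 − 2P − Q) − ¼ ln(1 − 2Q).
1 − 2P − Q = 0.692308, giving −½ ln(0.692308) = 0.183862.
1 − 2Q = 0.589744, giving −¼ ln(0.589744) = 0.132017.
d = 0.183862 + 0.132017 = 0.315879.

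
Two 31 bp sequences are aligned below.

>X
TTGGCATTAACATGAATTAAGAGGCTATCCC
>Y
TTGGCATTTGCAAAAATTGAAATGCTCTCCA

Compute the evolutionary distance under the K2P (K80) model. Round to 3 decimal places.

0.369

Of 31 sites, 4 differences are transitions and 5 are transversions, so P = 4/31 ≈ 0.129032 and Q = 5/31 ≈ 0.16129.
Under the Kimura two-parameter model, d = −½ ln(1 − 2P − Q) − ¼ ln(1 − 2Q).
1 − 2P − Q = 0.580646, giving −½ ln(0.580646) = 0.271807.
1 − 2Q = 0.67742, giving −¼ ln(0.67742) = 0.097366.
d = 0.271807 + 0.097366 = 0.369173.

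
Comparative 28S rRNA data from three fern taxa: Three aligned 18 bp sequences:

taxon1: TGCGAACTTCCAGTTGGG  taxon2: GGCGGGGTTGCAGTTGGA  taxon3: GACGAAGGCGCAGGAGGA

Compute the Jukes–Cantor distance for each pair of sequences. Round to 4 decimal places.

taxon1–taxon2: 6/18 sites differ → p ≈ 0.333333, d = −0.75 ln(1 − 0.444444) = 0.440839 ≈ 0.4408.
taxon1–taxon3: 9/18 sites differ → p = 0.5, d = −0.75 ln(1 − 0.666667) = 0.823960 ≈ 0.8240.
taxon2–taxon3: 7/18 sites differ → p ≈ 0.388889, d = −0.75 ln(1 − 0.518519) = 0.548166 ≈ 0.5482.

d(taxon1,taxon2) = 0.4408, d(taxon1,taxon3) = 0.8240, d(taxon2,taxon3) = 0.5482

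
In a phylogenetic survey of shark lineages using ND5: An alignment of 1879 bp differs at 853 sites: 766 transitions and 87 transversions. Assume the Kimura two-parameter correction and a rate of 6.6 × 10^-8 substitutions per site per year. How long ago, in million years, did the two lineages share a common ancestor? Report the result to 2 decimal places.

7.68

P = 766/1879 ≈ 0.407664 and Q = 87/1879 ≈ 0.046301.
Under the Kimura two-parameter model, d = −½ ln(1 − 2P − Q) − ¼ ln(1 − 2Q).
1 − 2P − Q = 0.138371, giving −½ ln(0.138371) = 0.988908.
1 − 2Q = 0.907398, giving −¼ ln(0.907398) = 0.024294.
d = 0.988908 + 0.024294 = 1.013202.
Under a molecular clock d = 2μt, so t = d/(2μ) = 1.013202 / (2 × 6.6 × 10^-8) = 7.68 million years.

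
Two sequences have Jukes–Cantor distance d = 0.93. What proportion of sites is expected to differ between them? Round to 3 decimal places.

p = (3/4)(1 − e^(−4d/3)) = 0.75 × (1 − e^(-1.24)) = 0.75 × (1 − 0.289384) = 0.532962.

0.533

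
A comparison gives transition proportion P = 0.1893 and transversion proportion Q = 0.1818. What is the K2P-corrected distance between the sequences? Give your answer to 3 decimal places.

Under the Kimura two-parameter model, d = −½ ln(1 − 2P − Q) − ¼ ln(1 − 2Q).
1 − 2P − Q = 0.4396, giving −½ ln(0.4396) = 0.410945.
1 − 2Q = 0.6364, giving −¼ ln(0.6364) = 0.112982.
d = 0.410945 + 0.112982 = 0.523927.

0.524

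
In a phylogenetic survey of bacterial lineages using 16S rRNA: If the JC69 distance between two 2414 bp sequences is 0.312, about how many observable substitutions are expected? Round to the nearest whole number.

Invert JC69: p = (3/4)(1 − e^(−4d/3)) = 0.75 × (1 − e^(-0.416)) = 0.75 × (1 − 0.659680) = 0.255240.
Expected differing sites = pL ≈ 0.255240 × 2414 = 616.14936 ≈ 616.

616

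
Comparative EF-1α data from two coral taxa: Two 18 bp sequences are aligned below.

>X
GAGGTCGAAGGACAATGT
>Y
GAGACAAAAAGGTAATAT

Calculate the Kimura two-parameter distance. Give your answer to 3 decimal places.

Of 18 sites, 7 differences are transitions and 1 are transversions, so P = 7/18 ≈ 0.388889 and Q = 1/18 ≈ 0.055556.
Under the Kimura two-parameter model, d = −½ ln(1 − 2P − Q) − ¼ ln(1 − 2Q).
1 − 2P − Q = 0.166666, giving −½ ln(0.166666) = 0.895882.
1 − 2Q = 0.888888, giving −¼ ln(0.888888) = 0.029446.
d = 0.895882 + 0.029446 = 0.925328.

0.925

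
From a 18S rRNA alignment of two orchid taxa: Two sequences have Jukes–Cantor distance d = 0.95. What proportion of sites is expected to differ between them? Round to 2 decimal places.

0.54

p = (3/4)(1 − e^(−4d/3)) = 0.75 × (1 − e^(-1.266667)) = 0.75 × (1 − 0.281769) = 0.538673.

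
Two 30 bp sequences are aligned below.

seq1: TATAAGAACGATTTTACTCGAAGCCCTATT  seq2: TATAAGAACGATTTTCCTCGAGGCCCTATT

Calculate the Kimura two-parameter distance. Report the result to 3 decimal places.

0.070

Of 30 sites, 1 differences are transitions and 1 are transversions, so P = 1/30 ≈ 0.033333 and Q = 1/30 ≈ 0.033333.
Under the Kimura two-parameter model, d = −½ ln(1 − 2P − Q) − ¼ ln(1 − 2Q).
1 − 2P − Q = 0.900001, giving −½ ln(0.900001) = 0.052680.
1 − 2Q = 0.933334, giving −¼ ln(0.933334) = 0.017248.
d = 0.052680 + 0.017248 = 0.069928.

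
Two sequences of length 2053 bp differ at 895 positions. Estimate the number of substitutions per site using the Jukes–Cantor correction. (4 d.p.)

0.6529

p = 895/2053 ≈ 0.435947.
d = −(3/4) ln(1 − 4p/3) = −0.75 ln(1 − 0.581263) = −0.75 ln(0.418737)
  = −0.75 × (-0.870512) = 0.652884 substitutions/site.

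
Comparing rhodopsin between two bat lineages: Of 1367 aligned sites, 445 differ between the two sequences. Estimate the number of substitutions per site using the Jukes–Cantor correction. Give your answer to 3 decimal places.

p = 445/1367 ≈ 0.32553.
d = −(3/4) ln(1 − 4p/3) = −0.75 ln(1 − 0.43404) = −0.75 ln(0.56596)
  = −0.75 × (-0.569232) = 0.426924 substitutions/site.

0.427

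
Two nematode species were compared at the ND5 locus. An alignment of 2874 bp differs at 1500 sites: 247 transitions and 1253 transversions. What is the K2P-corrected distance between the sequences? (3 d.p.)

0.982

P = 247/2874 ≈ 0.085943 and Q = 1253/2874 ≈ 0.435978.
Under the Kimura two-parameter model, d = −½ ln(1 − 2P − Q) − ¼ ln(1 − 2Q).
1 − 2P − Q = 0.392136, giving −½ ln(0.392136) = 0.468073.
1 − 2Q = 0.128044, giving −¼ ln(0.128044) = 0.513845.
d = 0.468073 + 0.513845 = 0.981918.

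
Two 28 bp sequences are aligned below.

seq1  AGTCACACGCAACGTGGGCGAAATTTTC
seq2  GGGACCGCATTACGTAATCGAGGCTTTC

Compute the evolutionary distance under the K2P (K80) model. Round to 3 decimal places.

0.972

Of 28 sites, 9 differences are transitions and 5 are transversions, so P = 9/28 ≈ 0.321429 and Q = 5/28 ≈ 0.178571.
Under the Kimura two-parameter model, d = −½ ln(1 − 2P − Q) − ¼ ln(1 − 2Q).
1 − 2P − Q = 0.178571, giving −½ ln(0.178571) = 0.861384.
1 − 2Q = 0.642858, giving −¼ ln(0.642858) = 0.110458.
d = 0.861384 + 0.110458 = 0.971842.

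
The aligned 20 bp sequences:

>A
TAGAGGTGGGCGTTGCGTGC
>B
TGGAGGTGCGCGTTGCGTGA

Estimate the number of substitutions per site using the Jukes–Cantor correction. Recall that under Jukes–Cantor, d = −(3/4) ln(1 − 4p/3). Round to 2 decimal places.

The sequences differ at 3 of 20 sites (2, 9, 20), so p = 3/20 = 0.15.
d = −(3/4) ln(1 − 4p/3) = −0.75 ln(1 − 0.2) = −0.75 ln(0.8)
  = −0.75 × (-0.223144) = 0.167358 substitutions/site.

0.17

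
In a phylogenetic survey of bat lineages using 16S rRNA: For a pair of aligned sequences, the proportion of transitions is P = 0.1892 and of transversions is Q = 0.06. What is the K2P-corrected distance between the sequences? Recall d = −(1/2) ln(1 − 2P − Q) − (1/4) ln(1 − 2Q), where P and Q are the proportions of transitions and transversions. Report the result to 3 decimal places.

0.320

Under the Kimura two-parameter model, d = −½ ln(1 − 2P − Q) − ¼ ln(1 − 2Q).
1 − 2P − Q = 0.5616, giving −½ ln(0.5616) = 0.288483.
1 − 2Q = 0.88, giving −¼ ln(0.88) = 0.031958.
d = 0.288483 + 0.031958 = 0.320441.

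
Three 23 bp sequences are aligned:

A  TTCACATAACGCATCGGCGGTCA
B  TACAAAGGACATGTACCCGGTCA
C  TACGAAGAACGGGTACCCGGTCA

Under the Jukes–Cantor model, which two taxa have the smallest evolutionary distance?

B and C

A–B: 10/23 differ, p = 0.435, d = 0.650.
A–C: 9/23 differ, p = 0.391, d = 0.553.
B–C: 4/23 differ, p = 0.174, d = 0.198.
The smallest distance is between B and C.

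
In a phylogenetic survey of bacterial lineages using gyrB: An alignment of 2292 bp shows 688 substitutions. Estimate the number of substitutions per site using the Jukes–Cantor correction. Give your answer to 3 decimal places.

p = 688/2292 ≈ 0.300175.
d = −(3/4) ln(1 − 4p/3) = −0.75 ln(1 − 0.400233) = −0.75 ln(0.599767)
  = −0.75 × (-0.511214) = 0.383411 substitutions/site.

0.383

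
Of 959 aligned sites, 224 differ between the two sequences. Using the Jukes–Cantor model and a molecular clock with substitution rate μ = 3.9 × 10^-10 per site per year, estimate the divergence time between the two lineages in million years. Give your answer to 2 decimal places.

358.79

p = 224/959 ≈ 0.233577.
d = −(3/4) ln(1 − 4p/3) = −0.75 ln(1 − 0.311436) = −0.75 ln(0.688564)
  = −0.75 × (-0.373147) = 0.279860 substitutions/site.
Under a molecular clock d = 2μt, so t = d/(2μ) = 0.279860 / (2 × 3.9 × 10^-10) = 358.79 million years.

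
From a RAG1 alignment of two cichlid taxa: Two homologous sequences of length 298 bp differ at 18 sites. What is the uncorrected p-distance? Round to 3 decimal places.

0.060

p = 18/298 = 0.060402… ≈ 0.060 (to 3 d.p.).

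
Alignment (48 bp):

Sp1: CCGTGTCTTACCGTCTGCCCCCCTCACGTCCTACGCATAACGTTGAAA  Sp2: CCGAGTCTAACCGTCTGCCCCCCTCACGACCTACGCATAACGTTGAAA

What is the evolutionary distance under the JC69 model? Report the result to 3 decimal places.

The sequences differ at 3 of 48 sites (4, 9, 29), so p = 3/48 = 0.0625.
d = −(3/4) ln(1 − 4p/3) = −0.75 ln(1 − 0.083333) = −0.75 ln(0.916667)
  = −0.75 × (-0.087011) = 0.065258 substitutions/site.

0.065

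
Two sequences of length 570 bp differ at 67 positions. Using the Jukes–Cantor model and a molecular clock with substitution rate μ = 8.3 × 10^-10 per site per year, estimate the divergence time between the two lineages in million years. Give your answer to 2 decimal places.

77.02

p = 67/570 ≈ 0.117544.
d = −(3/4) ln(1 − 4p/3) = −0.75 ln(1 − 0.156725) = −0.75 ln(0.843275)
  = −0.75 × (-0.170462) = 0.127847 substitutions/site.
Under a molecular clock d = 2μt, so t = d/(2μ) = 0.127847 / (2 × 8.3 × 10^-10) = 77.02 million years.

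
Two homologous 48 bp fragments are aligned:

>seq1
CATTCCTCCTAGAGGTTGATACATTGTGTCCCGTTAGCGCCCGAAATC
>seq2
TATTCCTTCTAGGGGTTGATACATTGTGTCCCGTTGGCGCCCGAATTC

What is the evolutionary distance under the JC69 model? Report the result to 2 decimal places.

0.11

The sequences differ at 5 of 48 sites (1, 8, 13, 36, 46), so p = 5/48 ≈ 0.104167.
d = −(3/4) ln(1 − 4p/3) = −0.75 ln(1 − 0.138889) = −0.75 ln(0.861111)
  = −0.75 × (-0.149532) = 0.112149 substitutions/site.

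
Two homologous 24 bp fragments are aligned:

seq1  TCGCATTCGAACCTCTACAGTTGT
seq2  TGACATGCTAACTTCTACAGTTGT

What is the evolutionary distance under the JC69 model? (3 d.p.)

0.244

The sequences differ at 5 of 24 sites (2, 3, 7, 9, 13), so p = 5/24 ≈ 0.208333.
d = −(3/4) ln(1 − 4p/3) = −0.75 ln(1 − 0.277777) = −0.75 ln(0.722223)
  = −0.75 × (-0.325421) = 0.244066 substitutions/site.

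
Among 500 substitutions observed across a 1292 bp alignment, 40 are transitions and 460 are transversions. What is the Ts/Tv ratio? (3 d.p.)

0.087

R = 40/460 = 0.086956… ≈ 0.087 (to 3 d.p.).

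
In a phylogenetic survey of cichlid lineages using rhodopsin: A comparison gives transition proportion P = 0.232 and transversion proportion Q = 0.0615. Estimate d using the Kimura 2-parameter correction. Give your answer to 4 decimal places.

Under the Kimura two-parameter model, d = −½ ln(1 − 2P − Q) − ¼ ln(1 − 2Q).
1 − 2P − Q = 0.4745, giving −½ ln(0.4745) = 0.372747.
1 − 2Q = 0.877, giving −¼ ln(0.877) = 0.032812.
d = 0.372747 + 0.032812 = 0.405559.

0.4056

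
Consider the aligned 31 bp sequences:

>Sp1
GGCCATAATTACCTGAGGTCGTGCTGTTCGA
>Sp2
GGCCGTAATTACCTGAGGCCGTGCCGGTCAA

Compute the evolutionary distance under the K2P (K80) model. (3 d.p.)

0.188

Of 31 sites, 4 differences are transitions and 1 are transversions, so P = 4/31 ≈ 0.129032 and Q = 1/31 ≈ 0.032258.
Under the Kimura two-parameter model, d = −½ ln(1 − 2P − Q) − ¼ ln(1 − 2Q).
1 − 2P − Q = 0.709678, giving −½ ln(0.709678) = 0.171472.
1 − 2Q = 0.935484, giving −¼ ln(0.935484) = 0.016673.
d = 0.171472 + 0.016673 = 0.188145.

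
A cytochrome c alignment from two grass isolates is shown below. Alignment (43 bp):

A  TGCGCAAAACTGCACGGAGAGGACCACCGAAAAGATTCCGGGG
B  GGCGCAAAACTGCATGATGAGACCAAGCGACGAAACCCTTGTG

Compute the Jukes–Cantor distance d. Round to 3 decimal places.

0.514

The sequences differ at 16 of 43 sites, so p = 16/43 ≈ 0.372093.
d = −(3/4) ln(1 − 4p/3) = −0.75 ln(1 − 0.496124) = −0.75 ln(0.503876)
  = −0.75 × (-0.685425) = 0.514069 substitutions/site.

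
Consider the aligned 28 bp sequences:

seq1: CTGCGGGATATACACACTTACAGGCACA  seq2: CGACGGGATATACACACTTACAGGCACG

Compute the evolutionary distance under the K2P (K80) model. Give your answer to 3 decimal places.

Of 28 sites, 2 differences are transitions and 1 are transversions, so P = 2/28 ≈ 0.071429 and Q = 1/28 ≈ 0.035714.
Under the Kimura two-parameter model, d = −½ ln(1 − 2P − Q) − ¼ ln(1 − 2Q).
1 − 2P − Q = 0.821428, giving −½ ln(0.821428) = 0.098355.
1 − 2Q = 0.928572, giving −¼ ln(0.928572) = 0.018527.
d = 0.098355 + 0.018527 = 0.116882.

0.117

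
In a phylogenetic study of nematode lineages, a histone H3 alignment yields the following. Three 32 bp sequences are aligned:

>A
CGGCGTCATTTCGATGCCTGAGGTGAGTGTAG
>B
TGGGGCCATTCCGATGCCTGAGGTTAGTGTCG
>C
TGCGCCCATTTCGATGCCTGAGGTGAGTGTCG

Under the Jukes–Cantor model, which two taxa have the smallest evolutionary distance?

B and C

A–B: 6/32 differ, p = 0.188, d = 0.216.
A–C: 6/32 differ, p = 0.188, d = 0.216.
B–C: 4/32 differ, p = 0.125, d = 0.137.
The smallest distance is between B and C.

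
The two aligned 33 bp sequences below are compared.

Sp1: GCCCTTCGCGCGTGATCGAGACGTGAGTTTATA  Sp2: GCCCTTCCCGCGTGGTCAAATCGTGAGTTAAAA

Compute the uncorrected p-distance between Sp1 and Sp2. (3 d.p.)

0.212

The sequences differ at 7 of 33 positions (sites 8, 15, 18, 20, 21, 30, 32).
p = 7/33 = 0.212121… ≈ 0.212 (to 3 d.p.).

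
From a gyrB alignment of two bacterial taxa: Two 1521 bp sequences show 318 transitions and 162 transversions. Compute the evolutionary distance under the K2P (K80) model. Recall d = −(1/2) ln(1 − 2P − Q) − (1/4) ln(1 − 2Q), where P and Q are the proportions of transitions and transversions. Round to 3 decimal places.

P = 318/1521 ≈ 0.209073 and Q = 162/1521 ≈ 0.106509.
Under the Kimura two-parameter model, d = −½ ln(1 − 2P − Q) − ¼ ln(1 − 2Q).
1 − 2P − Q = 0.475345, giving −½ ln(0.475345) = 0.371857.
1 − 2Q = 0.786982, giving −¼ ln(0.786982) = 0.059887.
d = 0.371857 + 0.059887 = 0.431744.

0.432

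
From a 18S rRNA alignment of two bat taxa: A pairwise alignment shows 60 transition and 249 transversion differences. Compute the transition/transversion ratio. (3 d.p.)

0.241

R = 60/249 = 0.240963… ≈ 0.241 (to 3 d.p.).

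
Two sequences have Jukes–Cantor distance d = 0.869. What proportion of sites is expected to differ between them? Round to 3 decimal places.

0.515

p = (3/4)(1 − e^(−4d/3)) = 0.75 × (1 − e^(-1.158667)) = 0.75 × (1 − 0.313904) = 0.514572.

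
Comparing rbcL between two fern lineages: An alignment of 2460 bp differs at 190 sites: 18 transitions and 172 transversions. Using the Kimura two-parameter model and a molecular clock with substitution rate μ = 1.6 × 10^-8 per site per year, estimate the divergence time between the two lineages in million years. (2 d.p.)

2.56

P = 18/2460 ≈ 0.007317 and Q = 172/2460 ≈ 0.069919.
Under the Kimura two-parameter model, d = −½ ln(1 − 2P − Q) − ¼ ln(1 − 2Q).
1 − 2P − Q = 0.915447, giving −½ ln(0.915447) = 0.044171.
1 − 2Q = 0.860162, giving −¼ ln(0.860162) = 0.037659.
d = 0.044171 + 0.037659 = 0.081830.
Under a molecular clock d = 2μt, so t = d/(2μ) = 0.081830 / (2 × 1.6 × 10^-8) = 2.56 million years.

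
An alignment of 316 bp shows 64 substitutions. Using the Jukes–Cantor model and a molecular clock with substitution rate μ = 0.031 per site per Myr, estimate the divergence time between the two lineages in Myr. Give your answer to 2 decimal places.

3.81

p = 64/316 ≈ 0.202532.
d = −(3/4) ln(1 − 4p/3) = −0.75 ln(1 − 0.270043) = −0.75 ln(0.729957)
  = −0.75 × (-0.314770) = 0.236078 substitutions/site.
Under a molecular clock d = 2μt, so t = d/(2μ) = 0.236078 / (2 × 0.031) = 3.81 Myr.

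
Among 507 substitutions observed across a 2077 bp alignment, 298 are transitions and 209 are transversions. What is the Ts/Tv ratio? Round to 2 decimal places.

R = 298/209 = 1.425837… ≈ 1.43 (to 2 d.p.).

1.43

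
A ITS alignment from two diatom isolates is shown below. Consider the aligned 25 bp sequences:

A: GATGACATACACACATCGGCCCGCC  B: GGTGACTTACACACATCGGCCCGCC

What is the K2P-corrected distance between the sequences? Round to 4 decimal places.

0.0848

Of 25 sites, 1 differences are transitions and 1 are transversions, so P = 1/25 = 0.04 and Q = 1/25 = 0.04.
Under the Kimura two-parameter model, d = −½ ln(1 − 2P − Q) − ¼ ln(1 − 2Q).
1 − 2P − Q = 0.88, giving −½ ln(0.88) = 0.063917.
1 − 2Q = 0.92, giving −¼ ln(0.92) = 0.020845.
d = 0.063917 + 0.020845 = 0.084762.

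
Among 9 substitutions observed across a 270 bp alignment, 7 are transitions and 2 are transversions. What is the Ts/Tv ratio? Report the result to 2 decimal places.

3.50

R = 7/2 = 3.50.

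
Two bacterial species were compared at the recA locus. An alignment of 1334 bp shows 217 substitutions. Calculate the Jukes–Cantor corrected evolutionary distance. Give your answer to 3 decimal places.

0.183

p = 217/1334 ≈ 0.162669.
d = −(3/4) ln(1 − 4p/3) = −0.75 ln(1 − 0.216892) = −0.75 ln(0.783108)
  = −0.75 × (-0.244485) = 0.183364 substitutions/site.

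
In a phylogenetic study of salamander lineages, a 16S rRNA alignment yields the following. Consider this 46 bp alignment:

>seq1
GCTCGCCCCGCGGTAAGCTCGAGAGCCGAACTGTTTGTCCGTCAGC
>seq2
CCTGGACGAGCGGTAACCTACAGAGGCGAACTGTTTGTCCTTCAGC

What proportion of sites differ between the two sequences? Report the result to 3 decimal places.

0.217

The sequences differ at 10 of 46 positions (sites 1, 4, 6, 8, 9, 17, 20, 21, 26, 41).
p = 10/46 = 0.217391… ≈ 0.217 (to 3 d.p.).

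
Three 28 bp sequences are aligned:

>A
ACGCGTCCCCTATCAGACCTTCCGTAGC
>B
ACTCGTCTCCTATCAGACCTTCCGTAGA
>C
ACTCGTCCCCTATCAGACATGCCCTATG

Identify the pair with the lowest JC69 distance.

A–B: 3/28 differ, p = 0.107, d = 0.116.
A–C: 6/28 differ, p = 0.214, d = 0.252.
B–C: 6/28 differ, p = 0.214, d = 0.252.
The smallest distance is between A and B.

A and B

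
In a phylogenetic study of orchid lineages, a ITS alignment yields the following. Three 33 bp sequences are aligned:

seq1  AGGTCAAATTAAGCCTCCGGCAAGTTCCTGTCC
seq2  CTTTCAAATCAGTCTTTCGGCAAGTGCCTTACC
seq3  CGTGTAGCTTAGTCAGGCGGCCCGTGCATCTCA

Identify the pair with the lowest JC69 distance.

seq1 and seq2

seq1–seq2: 11/33 differ, p = 0.333, d = 0.441.
seq1–seq3: 17/33 differ, p = 0.515, d = 0.871.
seq2–seq3: 15/33 differ, p = 0.455, d = 0.699.
The smallest distance is between seq1 and seq2.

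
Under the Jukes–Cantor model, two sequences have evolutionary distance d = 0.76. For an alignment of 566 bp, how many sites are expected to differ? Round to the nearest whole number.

270

Invert JC69: p = (3/4)(1 − e^(−4d/3)) = 0.75 × (1 − e^(-1.013333)) = 0.75 × (1 − 0.363007) = 0.477745.
Expected differing sites = pL ≈ 0.477745 × 566 = 270.40367 ≈ 270.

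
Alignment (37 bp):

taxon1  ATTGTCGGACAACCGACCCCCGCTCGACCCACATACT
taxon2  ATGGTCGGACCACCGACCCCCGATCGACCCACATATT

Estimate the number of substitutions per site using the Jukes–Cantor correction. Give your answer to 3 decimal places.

0.117

The sequences differ at 4 of 37 sites (3, 11, 23, 36), so p = 4/37 ≈ 0.108108.
d = −(3/4) ln(1 − 4p/3) = −0.75 ln(1 − 0.144144) = −0.75 ln(0.855856)
  = −0.75 × (-0.155653) = 0.116740 substitutions/site.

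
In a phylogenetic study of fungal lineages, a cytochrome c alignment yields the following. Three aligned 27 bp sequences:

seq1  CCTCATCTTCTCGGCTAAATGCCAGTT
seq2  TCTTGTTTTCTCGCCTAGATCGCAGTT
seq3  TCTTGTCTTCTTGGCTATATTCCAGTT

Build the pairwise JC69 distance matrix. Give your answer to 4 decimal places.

d(seq1,seq2) = 0.3770, d(seq1,seq3) = 0.2635, d(seq2,seq3) = 0.2635

seq1–seq2: 8/27 sites differ → p ≈ 0.296296, d = −0.75 ln(1 − 0.395061) = 0.376971 ≈ 0.3770.
seq1–seq3: 6/27 sites differ → p ≈ 0.222222, d = −0.75 ln(1 − 0.296296) = 0.263548 ≈ 0.2635.
seq2–seq3: 6/27 sites differ → p ≈ 0.222222, d = −0.75 ln(1 − 0.296296) = 0.263548 ≈ 0.2635.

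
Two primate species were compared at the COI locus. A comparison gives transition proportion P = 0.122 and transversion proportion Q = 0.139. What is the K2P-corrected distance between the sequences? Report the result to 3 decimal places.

Under the Kimura two-parameter model, d = −½ ln(1 − 2P − Q) − ¼ ln(1 − 2Q).
1 − 2P − Q = 0.617, giving −½ ln(0.617) = 0.241443.
1 − 2Q = 0.722, giving −¼ ln(0.722) = 0.081433.
d = 0.241443 + 0.081433 = 0.322876.

0.323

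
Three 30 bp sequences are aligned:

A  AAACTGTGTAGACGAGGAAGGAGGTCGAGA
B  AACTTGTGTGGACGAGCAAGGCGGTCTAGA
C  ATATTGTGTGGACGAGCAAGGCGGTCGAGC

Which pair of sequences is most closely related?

B and C

A–B: 6/30 differ, p = 0.200, d = 0.233.
A–C: 6/30 differ, p = 0.200, d = 0.233.
B–C: 4/30 differ, p = 0.133, d = 0.147.
The smallest distance is between B and C.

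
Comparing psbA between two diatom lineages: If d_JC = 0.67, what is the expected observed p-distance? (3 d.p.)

0.443

p = (3/4)(1 − e^(−4d/3)) = 0.75 × (1 − e^(-0.893333)) = 0.75 × (1 − 0.409289) = 0.443033.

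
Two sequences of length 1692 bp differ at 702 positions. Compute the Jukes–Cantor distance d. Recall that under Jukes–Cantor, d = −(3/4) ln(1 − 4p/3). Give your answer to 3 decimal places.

p = 702/1692 ≈ 0.414894.
d = −(3/4) ln(1 − 4p/3) = −0.75 ln(1 − 0.553192) = −0.75 ln(0.446808)
  = −0.75 × (-0.805626) = 0.604220 substitutions/site.

0.604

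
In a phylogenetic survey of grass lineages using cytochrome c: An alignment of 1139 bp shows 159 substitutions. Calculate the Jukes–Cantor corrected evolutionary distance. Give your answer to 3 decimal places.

0.154

p = 159/1139 ≈ 0.139596.
d = −(3/4) ln(1 − 4p/3) = −0.75 ln(1 − 0.186128) = −0.75 ln(0.813872)
  = −0.75 × (-0.205952) = 0.154464 substitutions/site.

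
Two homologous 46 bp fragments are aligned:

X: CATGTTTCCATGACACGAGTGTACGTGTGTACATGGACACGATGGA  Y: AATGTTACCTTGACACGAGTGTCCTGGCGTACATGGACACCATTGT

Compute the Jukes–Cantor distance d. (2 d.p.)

0.26

The sequences differ at 10 of 46 sites (1, 7, 10, 23, 25, 26, 28, 41, 44, 46), so p = 10/46 ≈ 0.217391.
d = −(3/4) ln(1 − 4p/3) = −0.75 ln(1 − 0.289855) = −0.75 ln(0.710145)
  = −0.75 × (-0.342286) = 0.256715 substitutions/site.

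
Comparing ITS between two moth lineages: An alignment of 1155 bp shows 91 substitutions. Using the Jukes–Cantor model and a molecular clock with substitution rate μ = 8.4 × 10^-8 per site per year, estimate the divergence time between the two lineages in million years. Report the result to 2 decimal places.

0.50

p = 91/1155 ≈ 0.078788.
d = −(3/4) ln(1 − 4p/3) = −0.75 ln(1 − 0.105051) = −0.75 ln(0.894949)
  = −0.75 × (-0.110989) = 0.083242 substitutions/site.
Under a molecular clock d = 2μt, so t = d/(2μ) = 0.083242 / (2 × 8.4 × 10^-8) = 0.50 million years.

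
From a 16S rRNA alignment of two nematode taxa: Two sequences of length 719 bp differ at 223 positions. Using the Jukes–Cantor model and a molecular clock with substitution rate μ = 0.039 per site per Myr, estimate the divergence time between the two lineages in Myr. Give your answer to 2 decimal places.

p = 223/719 ≈ 0.310153.
d = −(3/4) ln(1 − 4p/3) = −0.75 ln(1 − 0.413537) = −0.75 ln(0.586463)
  = −0.75 × (-0.533646) = 0.400235 substitutions/site.
Under a molecular clock d = 2μt, so t = d/(2μ) = 0.400235 / (2 × 0.039) = 5.13 Myr.

5.13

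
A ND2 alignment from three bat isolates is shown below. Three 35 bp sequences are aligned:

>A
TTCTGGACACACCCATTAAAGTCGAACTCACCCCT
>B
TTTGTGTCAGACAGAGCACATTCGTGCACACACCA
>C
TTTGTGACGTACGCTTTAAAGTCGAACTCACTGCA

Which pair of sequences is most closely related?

A–B: 16/35 differ, p = 0.457, d = 0.705.
A–C: 10/35 differ, p = 0.286, d = 0.360.
B–C: 15/35 differ, p = 0.429, d = 0.635.
The smallest distance is between A and C.

A and C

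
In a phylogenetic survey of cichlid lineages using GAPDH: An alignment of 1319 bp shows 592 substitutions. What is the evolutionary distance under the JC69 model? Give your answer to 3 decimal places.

p = 592/1319 ≈ 0.448825.
d = −(3/4) ln(1 − 4p/3) = −0.75 ln(1 − 0.598433) = −0.75 ln(0.401567)
  = −0.75 × (-0.912381) = 0.684286 substitutions/site.

0.684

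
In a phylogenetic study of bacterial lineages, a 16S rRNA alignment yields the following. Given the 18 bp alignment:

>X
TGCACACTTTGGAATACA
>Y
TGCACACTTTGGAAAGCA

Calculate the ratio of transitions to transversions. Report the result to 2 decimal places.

1.00

Transitions are A↔G and C↔T; transversions are all other mismatches.
Transitions: 1. Transversions: 1.
R = 1/1 = 1.00.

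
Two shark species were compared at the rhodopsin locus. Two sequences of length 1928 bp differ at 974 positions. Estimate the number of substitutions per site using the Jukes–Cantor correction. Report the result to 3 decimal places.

0.840

p = 974/1928 ≈ 0.505187.
d = −(3/4) ln(1 − 4p/3) = −0.75 ln(1 − 0.673583) = −0.75 ln(0.326417)
  = −0.75 × (-1.119580) = 0.839685 substitutions/site.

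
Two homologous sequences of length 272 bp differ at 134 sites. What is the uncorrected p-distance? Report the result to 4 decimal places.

p = 134/272 = 0.492647… ≈ 0.4926 (to 4 d.p.).

0.4926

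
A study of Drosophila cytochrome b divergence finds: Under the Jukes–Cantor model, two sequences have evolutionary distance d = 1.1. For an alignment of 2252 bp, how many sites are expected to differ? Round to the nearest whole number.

Invert JC69: p = (3/4)(1 − e^(−4d/3)) = 0.75 × (1 − e^(-1.466667)) = 0.75 × (1 − 0.230693) = 0.576980.
Expected differing sites = pL ≈ 0.576980 × 2252 = 1299.35896 ≈ 1299.

1299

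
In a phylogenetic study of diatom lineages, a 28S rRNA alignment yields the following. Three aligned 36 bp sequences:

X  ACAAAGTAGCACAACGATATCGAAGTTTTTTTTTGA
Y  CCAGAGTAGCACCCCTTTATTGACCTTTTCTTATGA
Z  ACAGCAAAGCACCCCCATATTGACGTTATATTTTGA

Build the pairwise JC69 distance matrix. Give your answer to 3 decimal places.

d(X,Y) = 0.392, d(X,Z) = 0.392, d(Y,Z) = 0.347

X–Y: 11/36 sites differ → p ≈ 0.305556, d = −0.75 ln(1 − 0.407408) = 0.392437 ≈ 0.392.
X–Z: 11/36 sites differ → p ≈ 0.305556, d = −0.75 ln(1 − 0.407408) = 0.392437 ≈ 0.392.
Y–Z: 10/36 sites differ → p ≈ 0.277778, d = −0.75 ln(1 − 0.370371) = 0.346968 ≈ 0.347.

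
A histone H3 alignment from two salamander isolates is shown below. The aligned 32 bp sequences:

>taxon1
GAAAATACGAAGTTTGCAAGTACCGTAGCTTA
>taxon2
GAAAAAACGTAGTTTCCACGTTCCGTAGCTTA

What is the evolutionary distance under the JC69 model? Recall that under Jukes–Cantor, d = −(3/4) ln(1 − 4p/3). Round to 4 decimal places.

0.1752

The sequences differ at 5 of 32 sites (6, 10, 16, 19, 22), so p = 5/32 = 0.15625.
d = −(3/4) ln(1 − 4p/3) = −0.75 ln(1 − 0.208333) = −0.75 ln(0.791667)
  = −0.75 × (-0.233614) = 0.175211 substitutions/site.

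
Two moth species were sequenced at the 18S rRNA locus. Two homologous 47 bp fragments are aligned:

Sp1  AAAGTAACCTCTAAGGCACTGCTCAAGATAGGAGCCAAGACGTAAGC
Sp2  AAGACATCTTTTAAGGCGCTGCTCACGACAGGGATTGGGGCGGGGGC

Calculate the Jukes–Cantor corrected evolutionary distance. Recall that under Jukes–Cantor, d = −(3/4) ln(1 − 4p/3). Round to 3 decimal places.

The sequences differ at 19 of 47 sites, so p = 19/47 ≈ 0.404255.
d = −(3/4) ln(1 − 4p/3) = −0.75 ln(1 − 0.539007) = −0.75 ln(0.460993)
  = −0.75 × (-0.774372) = 0.580779 substitutions/site.

0.581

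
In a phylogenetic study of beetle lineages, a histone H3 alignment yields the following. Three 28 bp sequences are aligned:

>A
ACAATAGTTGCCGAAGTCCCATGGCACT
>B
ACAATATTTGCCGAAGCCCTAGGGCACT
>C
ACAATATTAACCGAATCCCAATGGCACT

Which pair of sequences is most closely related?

A–B: 4/28 differ, p = 0.143, d = 0.158.
A–C: 6/28 differ, p = 0.214, d = 0.252.
B–C: 5/28 differ, p = 0.179, d = 0.204.
The smallest distance is between A and B.

A and B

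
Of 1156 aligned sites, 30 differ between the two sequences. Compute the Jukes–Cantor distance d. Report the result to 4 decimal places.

p = 30/1156 ≈ 0.025952.
d = −(3/4) ln(1 − 4p/3) = −0.75 ln(1 − 0.034603) = −0.75 ln(0.965397)
  = −0.75 × (-0.035216) = 0.026412 substitutions/site.

0.0264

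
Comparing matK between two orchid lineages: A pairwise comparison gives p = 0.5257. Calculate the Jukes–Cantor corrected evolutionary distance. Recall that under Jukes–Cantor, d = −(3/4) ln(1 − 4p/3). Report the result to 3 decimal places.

0.905

d = −(3/4) ln(1 − 4p/3) = −0.75 ln(1 − 0.700933) = −0.75 ln(0.299067)
  = −0.75 × (-1.207088) = 0.905316 substitutions/site.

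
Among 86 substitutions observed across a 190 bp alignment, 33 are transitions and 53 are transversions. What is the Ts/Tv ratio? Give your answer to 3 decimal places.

R = 33/53 = 0.622641… ≈ 0.623 (to 3 d.p.).

0.623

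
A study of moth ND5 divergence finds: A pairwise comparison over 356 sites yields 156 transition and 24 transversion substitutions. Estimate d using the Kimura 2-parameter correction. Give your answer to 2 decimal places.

P = 156/356 ≈ 0.438202 and Q = 24/356 ≈ 0.067416.
Under the Kimura two-parameter model, d = −½ ln(1 − 2P − Q) − ¼ ln(1 − 2Q).
1 − 2P − Q = 0.05618, giving −½ ln(0.05618) = 1.439597.
1 − 2Q = 0.865168, giving −¼ ln(0.865168) = 0.036208.
d = 1.439597 + 0.036208 = 1.475805.

1.48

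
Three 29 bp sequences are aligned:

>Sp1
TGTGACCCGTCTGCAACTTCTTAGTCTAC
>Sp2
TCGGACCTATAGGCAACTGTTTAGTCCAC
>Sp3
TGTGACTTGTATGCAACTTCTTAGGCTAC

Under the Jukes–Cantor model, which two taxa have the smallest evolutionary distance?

Sp1–Sp2: 9/29 differ, p = 0.310, d = 0.401.
Sp1–Sp3: 4/29 differ, p = 0.138, d = 0.152.
Sp2–Sp3: 9/29 differ, p = 0.310, d = 0.401.
The smallest distance is between Sp1 and Sp3.

Sp1 and Sp3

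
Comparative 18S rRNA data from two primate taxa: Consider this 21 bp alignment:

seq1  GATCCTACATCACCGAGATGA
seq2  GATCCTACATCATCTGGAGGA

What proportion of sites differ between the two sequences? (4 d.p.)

0.1905

The sequences differ at 4 of 21 positions (sites 13, 15, 16, 19).
p = 4/21 = 0.190476… ≈ 0.1905 (to 4 d.p.).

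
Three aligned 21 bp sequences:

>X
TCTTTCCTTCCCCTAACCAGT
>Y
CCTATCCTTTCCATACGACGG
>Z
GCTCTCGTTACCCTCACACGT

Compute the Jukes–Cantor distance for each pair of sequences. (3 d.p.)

d(X,Y) = 0.635, d(X,Z) = 0.441, d(Y,Z) = 0.635

X–Y: 9/21 sites differ → p ≈ 0.428571, d = −0.75 ln(1 − 0.571428) = 0.635472 ≈ 0.635.
X–Z: 7/21 sites differ → p ≈ 0.333333, d = −0.75 ln(1 − 0.444444) = 0.440839 ≈ 0.441.
Y–Z: 9/21 sites differ → p ≈ 0.428571, d = −0.75 ln(1 − 0.571428) = 0.635472 ≈ 0.635.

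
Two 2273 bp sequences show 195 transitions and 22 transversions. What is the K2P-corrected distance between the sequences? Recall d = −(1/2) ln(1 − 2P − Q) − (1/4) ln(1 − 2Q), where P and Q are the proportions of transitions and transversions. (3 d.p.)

P = 195/2273 ≈ 0.08579 and Q = 22/2273 ≈ 0.009679.
Under the Kimura two-parameter model, d = −½ ln(1 − 2P − Q) − ¼ ln(1 − 2Q).
1 − 2P − Q = 0.818741, giving −½ ln(0.818741) = 0.099994.
1 − 2Q = 0.980642, giving −¼ ln(0.980642) = 0.004887.
d = 0.099994 + 0.004887 = 0.104881.

0.105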